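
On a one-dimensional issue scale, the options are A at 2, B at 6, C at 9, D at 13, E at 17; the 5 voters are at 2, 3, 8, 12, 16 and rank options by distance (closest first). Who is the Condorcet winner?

C

With single-peaked preferences on a line, the Condorcet winner is the candidate closest to the median voter.
The median voter (position 8) is closest to C at 9.
Check: C vs D — voters closer to C: 3 of 5.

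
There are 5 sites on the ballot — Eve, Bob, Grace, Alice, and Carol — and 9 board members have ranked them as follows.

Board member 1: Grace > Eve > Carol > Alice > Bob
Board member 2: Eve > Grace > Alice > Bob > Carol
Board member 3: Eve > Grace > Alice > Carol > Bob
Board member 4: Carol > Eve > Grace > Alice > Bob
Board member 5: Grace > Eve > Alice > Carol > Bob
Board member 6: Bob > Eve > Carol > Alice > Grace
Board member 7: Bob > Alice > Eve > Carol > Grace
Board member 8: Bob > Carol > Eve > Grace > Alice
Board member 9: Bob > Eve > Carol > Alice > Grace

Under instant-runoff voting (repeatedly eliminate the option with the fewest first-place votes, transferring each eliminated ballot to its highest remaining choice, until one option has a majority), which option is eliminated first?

Alice

Round 1: Bob 4, Eve 2, Grace 2, Carol 1, Alice 0. Alice has the fewest and is eliminated.
Round 2: Bob 4, Eve 2, Grace 2, Carol 1. Carol has the fewest and is eliminated.
Round 3: Bob 4, Eve 3, Grace 2. Grace has the fewest and is eliminated.
Round 4: Eve 5, Bob 4. Eve has a majority.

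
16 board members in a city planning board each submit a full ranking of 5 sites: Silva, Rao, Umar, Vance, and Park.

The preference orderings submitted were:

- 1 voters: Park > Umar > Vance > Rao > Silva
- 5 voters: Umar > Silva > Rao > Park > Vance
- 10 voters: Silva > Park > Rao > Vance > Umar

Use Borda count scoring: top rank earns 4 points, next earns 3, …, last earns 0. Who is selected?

Borda scores:
  Silva: 0 + 5·3 + 10·4 = 55
  Rao: 1 + 5·2 + 10·2 = 31
  Umar: 3 + 5·4 + 10·0 = 23
  Vance: 2 + 5·0 + 10·1 = 12
  Park: 4 + 5·1 + 10·3 = 39
Silva has the highest total.

Silva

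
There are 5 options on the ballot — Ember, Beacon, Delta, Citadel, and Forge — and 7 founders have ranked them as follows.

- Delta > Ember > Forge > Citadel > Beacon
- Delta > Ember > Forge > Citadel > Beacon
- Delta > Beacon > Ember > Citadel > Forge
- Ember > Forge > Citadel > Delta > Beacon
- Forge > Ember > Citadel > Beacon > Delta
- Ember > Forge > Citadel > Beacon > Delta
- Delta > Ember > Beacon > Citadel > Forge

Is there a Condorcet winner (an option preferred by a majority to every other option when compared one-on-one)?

Head-to-head results (7 voters total):
Ember vs Beacon: Ember wins 6–1.
Ember vs Delta: Delta wins 4–3.
Ember vs Citadel: Ember wins 7–0.
Ember vs Forge: Ember wins 6–1.
Beacon vs Delta: Delta wins 5–2.
Beacon vs Citadel: Citadel wins 5–2.
Beacon vs Forge: Forge wins 5–2.
Delta vs Citadel: Delta wins 4–3.
Delta vs Forge: Delta wins 4–3.
Citadel vs Forge: Forge wins 5–2.
Delta beats each rival — Ember (4–3), Beacon (5–2), Citadel (4–3), Forge (4–3) — so Delta is the Condorcet winner.

Yes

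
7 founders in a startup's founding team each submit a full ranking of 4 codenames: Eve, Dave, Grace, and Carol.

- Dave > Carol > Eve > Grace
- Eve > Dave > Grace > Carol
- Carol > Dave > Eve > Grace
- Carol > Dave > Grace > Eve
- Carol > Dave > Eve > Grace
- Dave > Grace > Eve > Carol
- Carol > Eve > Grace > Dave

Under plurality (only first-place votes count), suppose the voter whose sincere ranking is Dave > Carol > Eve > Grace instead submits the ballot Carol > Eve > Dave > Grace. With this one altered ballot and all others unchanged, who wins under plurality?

First-place totals with the altered ballot: Eve 1, Dave 1, Grace 0, Carol 5.
The winner is unchanged: still Carol.

Carol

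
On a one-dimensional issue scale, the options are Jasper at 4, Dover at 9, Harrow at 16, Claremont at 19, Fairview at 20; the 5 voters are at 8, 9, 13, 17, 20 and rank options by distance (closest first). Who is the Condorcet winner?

With single-peaked preferences on a line, the Condorcet winner is the candidate closest to the median voter.
The median voter (position 13) is closest to Harrow at 16.
Check: Harrow vs Claremont — voters closer to Harrow: 4 of 5.

Harrow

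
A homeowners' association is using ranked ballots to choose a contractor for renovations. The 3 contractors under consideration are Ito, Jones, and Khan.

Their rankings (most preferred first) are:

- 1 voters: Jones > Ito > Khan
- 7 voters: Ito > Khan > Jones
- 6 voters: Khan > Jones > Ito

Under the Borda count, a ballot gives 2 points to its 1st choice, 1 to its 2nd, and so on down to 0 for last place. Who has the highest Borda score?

Borda scores:
  Ito: 1 + 7·2 + 6·0 = 15
  Jones: 2 + 7·0 + 6·1 = 8
  Khan: 0 + 7·1 + 6·2 = 19
Khan has the highest total.

Khan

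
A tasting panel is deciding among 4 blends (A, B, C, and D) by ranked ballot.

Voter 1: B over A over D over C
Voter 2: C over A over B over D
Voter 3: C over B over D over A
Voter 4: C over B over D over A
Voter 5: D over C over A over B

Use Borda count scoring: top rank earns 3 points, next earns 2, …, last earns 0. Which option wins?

C

Borda scores:
  A: 2 + 2 + 0 + 0 + 1 = 5
  B: 3 + 1 + 2 + 2 + 0 = 8
  C: 0 + 3 + 3 + 3 + 2 = 11
  D: 1 + 0 + 1 + 1 + 3 = 6
C has the highest total.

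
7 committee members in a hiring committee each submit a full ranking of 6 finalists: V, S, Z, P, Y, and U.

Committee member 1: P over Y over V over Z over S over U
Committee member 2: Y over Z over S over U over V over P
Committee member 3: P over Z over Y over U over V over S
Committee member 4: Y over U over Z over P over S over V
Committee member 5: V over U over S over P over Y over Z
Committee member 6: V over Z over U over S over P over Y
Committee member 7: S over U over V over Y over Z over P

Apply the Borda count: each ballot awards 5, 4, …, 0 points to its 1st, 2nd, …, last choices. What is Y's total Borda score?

Borda scores:
  V: 3 + 1 + 1 + 0 + 5 + 5 + 3 = 18
  S: 1 + 3 + 0 + 1 + 3 + 2 + 5 = 15
  Z: 2 + 4 + 4 + 3 + 0 + 4 + 1 = 18
  P: 5 + 0 + 5 + 2 + 2 + 1 + 0 = 15
  Y: 4 + 5 + 3 + 5 + 1 + 0 + 2 = 20
  U: 0 + 2 + 2 + 4 + 4 + 3 + 4 = 19

20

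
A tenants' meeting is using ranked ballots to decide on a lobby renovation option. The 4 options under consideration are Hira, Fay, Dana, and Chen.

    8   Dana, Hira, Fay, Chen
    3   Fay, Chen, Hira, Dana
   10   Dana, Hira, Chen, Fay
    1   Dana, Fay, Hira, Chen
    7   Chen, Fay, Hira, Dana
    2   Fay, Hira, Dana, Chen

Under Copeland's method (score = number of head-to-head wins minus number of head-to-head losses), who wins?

Dana

Pairwise results:
  Hira vs Fay: Hira wins 18–13.
  Hira vs Dana: Dana wins 19–12.
  Hira vs Chen: Hira wins 21–10.
  Fay vs Dana: Dana wins 19–12.
  Fay vs Chen: Chen wins 17–14.
  Dana vs Chen: Dana wins 21–10.
Copeland scores (wins − losses):
  Hira: 2 − 1 = 1
  Fay: 0 − 3 = -3
  Dana: 3 − 0 = 3
  Chen: 1 − 2 = -1
Dana has the best Copeland score.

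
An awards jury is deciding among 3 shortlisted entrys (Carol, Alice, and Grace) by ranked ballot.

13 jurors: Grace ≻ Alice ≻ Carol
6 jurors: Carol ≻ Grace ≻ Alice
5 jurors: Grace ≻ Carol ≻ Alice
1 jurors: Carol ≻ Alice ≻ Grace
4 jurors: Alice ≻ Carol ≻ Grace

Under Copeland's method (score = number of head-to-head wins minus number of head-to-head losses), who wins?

Pairwise results:
  Carol vs Alice: Alice wins 17–12.
  Carol vs Grace: Grace wins 18–11.
  Alice vs Grace: Grace wins 24–5.
Copeland scores (wins − losses):
  Carol: 0 − 2 = -2
  Alice: 1 − 1 = 0
  Grace: 2 − 0 = 2
Grace has the best Copeland score.

Grace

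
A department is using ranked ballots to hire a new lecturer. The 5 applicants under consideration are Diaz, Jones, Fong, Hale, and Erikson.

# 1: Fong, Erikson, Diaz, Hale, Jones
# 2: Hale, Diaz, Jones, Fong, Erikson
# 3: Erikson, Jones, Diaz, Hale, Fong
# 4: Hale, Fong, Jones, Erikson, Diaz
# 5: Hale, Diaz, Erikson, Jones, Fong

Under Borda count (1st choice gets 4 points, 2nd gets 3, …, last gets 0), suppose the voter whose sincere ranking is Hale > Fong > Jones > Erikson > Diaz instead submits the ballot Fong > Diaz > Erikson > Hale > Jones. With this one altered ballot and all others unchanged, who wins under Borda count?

Diaz

Borda totals with the altered ballot: Diaz 13, Jones 6, Fong 9, Hale 11, Erikson 11.
The switch changes the winner from Hale to Diaz.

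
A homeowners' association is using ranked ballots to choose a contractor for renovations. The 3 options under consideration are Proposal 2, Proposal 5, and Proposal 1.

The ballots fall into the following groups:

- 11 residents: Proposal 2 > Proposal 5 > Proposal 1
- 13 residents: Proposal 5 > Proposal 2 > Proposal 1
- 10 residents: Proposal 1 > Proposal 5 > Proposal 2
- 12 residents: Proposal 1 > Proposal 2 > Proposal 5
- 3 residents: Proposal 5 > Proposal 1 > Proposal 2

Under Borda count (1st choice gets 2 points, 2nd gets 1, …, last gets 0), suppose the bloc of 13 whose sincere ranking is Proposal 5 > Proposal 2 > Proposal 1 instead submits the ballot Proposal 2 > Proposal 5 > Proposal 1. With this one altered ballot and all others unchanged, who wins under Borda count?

Borda totals with the altered ballot: Proposal 2 60, Proposal 5 40, Proposal 1 47.
The switch changes the winner from Proposal 5 to Proposal 2.

Proposal 2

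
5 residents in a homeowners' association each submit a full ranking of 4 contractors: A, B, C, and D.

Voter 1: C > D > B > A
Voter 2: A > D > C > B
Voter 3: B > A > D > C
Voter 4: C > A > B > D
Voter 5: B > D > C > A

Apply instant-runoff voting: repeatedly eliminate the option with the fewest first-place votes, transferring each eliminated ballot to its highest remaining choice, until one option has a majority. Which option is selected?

C

Round 1: B 2, C 2, A 1, D 0. D has the fewest and is eliminated.
Round 2: B 2, C 2, A 1. A has the fewest and is eliminated.
Round 3: C 3, B 2. C has a majority.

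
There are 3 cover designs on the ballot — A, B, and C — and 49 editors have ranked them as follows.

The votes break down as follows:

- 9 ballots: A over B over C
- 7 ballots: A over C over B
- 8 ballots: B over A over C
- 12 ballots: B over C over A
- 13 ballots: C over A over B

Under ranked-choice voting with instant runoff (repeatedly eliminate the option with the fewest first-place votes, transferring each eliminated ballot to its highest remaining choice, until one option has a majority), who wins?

A

Round 1: B 20, A 16, C 13. C has the fewest and is eliminated.
Round 2: A 29, B 20. A has a majority.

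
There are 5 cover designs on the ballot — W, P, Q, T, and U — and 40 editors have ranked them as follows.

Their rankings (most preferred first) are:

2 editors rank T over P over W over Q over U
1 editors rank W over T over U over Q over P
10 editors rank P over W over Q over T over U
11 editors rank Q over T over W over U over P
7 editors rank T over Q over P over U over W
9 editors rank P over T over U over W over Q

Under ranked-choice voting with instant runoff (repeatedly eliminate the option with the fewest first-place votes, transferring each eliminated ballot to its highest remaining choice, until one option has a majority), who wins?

Round 1: P 19, Q 11, T 9, W 1, U 0. U has the fewest and is eliminated.
Round 2: P 19, Q 11, T 9, W 1. W has the fewest and is eliminated.
Round 3: P 19, Q 11, T 10. T has the fewest and is eliminated.
Round 4: P 21, Q 19. P has a majority.

P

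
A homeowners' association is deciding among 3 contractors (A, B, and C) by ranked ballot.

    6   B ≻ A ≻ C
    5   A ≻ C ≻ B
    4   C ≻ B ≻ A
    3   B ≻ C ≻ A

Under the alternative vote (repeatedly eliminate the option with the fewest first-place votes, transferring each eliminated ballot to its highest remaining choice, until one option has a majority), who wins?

B

Round 1: B 9, A 5, C 4. C has the fewest and is eliminated.
Round 2: B 13, A 5. B has a majority.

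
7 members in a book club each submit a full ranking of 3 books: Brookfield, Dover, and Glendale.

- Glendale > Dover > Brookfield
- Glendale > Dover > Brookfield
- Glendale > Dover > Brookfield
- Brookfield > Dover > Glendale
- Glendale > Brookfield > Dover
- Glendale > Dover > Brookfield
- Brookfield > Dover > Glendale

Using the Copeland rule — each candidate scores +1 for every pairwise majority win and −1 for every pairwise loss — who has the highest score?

Pairwise results:
  Brookfield vs Dover: Dover wins 4–3.
  Brookfield vs Glendale: Glendale wins 5–2.
  Dover vs Glendale: Glendale wins 5–2.
Copeland scores (wins − losses):
  Brookfield: 0 − 2 = -2
  Dover: 1 − 1 = 0
  Glendale: 2 − 0 = 2
Glendale has the best Copeland score.

Glendale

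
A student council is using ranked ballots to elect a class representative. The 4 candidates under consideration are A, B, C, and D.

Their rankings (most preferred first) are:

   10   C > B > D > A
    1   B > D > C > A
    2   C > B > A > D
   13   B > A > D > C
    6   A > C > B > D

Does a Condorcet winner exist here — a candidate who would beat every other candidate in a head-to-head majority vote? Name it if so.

Head-to-head results (32 voters total):
A vs B: B wins 26–6.
A vs C: A wins 19–13.
A vs D: A wins 21–11.
B vs C: C wins 18–14.
B vs D: B wins 32–0.
C vs D: C wins 18–14.
No candidate beats all others: A beats C beats B beats A, a majority cycle.

There is no Condorcet winner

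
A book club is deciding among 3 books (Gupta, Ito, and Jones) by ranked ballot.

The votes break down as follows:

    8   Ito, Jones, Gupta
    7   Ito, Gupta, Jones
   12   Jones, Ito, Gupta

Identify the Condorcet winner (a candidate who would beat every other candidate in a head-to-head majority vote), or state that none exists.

Head-to-head results (27 voters total):
Gupta vs Ito: Ito wins 27–0.
Gupta vs Jones: Jones wins 20–7.
Ito vs Jones: Ito wins 15–12.
Ito beats each rival — Gupta (27–0), Jones (15–12) — so Ito is the Condorcet winner.

Ito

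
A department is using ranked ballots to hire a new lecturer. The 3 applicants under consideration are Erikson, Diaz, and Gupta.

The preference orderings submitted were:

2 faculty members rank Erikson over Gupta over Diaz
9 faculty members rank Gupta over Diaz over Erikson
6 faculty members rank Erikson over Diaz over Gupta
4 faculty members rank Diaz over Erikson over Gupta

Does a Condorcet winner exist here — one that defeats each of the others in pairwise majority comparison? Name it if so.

No Condorcet winner

Head-to-head results (21 voters total):
Erikson vs Diaz: Diaz wins 13–8.
Erikson vs Gupta: Erikson wins 12–9.
Diaz vs Gupta: Gupta wins 11–10.
No candidate beats all others: Erikson beats Gupta beats Diaz beats Erikson, a majority cycle.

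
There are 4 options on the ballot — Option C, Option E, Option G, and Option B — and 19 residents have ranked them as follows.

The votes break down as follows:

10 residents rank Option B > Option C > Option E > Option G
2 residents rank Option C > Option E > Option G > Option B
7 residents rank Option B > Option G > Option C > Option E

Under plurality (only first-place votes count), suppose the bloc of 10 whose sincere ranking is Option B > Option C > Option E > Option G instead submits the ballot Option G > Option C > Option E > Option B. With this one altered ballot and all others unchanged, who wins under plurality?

First-place totals with the altered ballot: Option C 2, Option E 0, Option G 10, Option B 7.
The switch changes the winner from Option B to Option G.

Option G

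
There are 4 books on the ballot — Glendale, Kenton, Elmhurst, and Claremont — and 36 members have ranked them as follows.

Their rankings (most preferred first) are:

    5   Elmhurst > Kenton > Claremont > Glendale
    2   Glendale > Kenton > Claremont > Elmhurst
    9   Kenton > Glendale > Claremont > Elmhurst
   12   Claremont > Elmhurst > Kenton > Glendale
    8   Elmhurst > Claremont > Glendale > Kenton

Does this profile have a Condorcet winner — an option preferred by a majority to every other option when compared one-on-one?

Yes

Head-to-head results (36 voters total):
Glendale vs Kenton: Kenton wins 26–10.
Glendale vs Elmhurst: Elmhurst wins 25–11.
Glendale vs Claremont: Claremont wins 25–11.
Kenton vs Elmhurst: Elmhurst wins 25–11.
Kenton vs Claremont: Claremont wins 20–16.
Elmhurst vs Claremont: Claremont wins 23–13.
Claremont beats each rival — Glendale (25–11), Kenton (20–16), Elmhurst (23–13) — so Claremont is the Condorcet winner.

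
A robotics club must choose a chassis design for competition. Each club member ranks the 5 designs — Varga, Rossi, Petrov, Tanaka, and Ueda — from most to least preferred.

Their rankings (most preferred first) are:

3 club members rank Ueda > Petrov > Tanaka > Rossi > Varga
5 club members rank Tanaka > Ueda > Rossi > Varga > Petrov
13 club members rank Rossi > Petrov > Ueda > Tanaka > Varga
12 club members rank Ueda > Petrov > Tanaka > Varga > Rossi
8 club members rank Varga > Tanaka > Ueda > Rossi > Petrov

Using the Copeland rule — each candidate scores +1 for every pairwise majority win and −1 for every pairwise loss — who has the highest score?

Pairwise results:
  Varga vs Rossi: Rossi wins 21–20.
  Varga vs Petrov: Petrov wins 28–13.
  Varga vs Tanaka: Tanaka wins 33–8.
  Varga vs Ueda: Ueda wins 33–8.
  Rossi vs Petrov: Rossi wins 26–15.
  Rossi vs Tanaka: Tanaka wins 28–13.
  Rossi vs Ueda: Ueda wins 28–13.
  Petrov vs Tanaka: Petrov wins 28–13.
  Petrov vs Ueda: Ueda wins 28–13.
  Tanaka vs Ueda: Ueda wins 28–13.
Copeland scores (wins − losses):
  Varga: 0 − 4 = -4
  Rossi: 2 − 2 = 0
  Petrov: 2 − 2 = 0
  Tanaka: 2 − 2 = 0
  Ueda: 4 − 0 = 4
Ueda has the best Copeland score.

Ueda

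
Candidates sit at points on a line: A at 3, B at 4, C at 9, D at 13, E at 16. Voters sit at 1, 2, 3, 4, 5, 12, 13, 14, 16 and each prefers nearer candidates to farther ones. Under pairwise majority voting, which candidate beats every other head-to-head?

With single-peaked preferences on a line, the Condorcet winner is the candidate closest to the median voter.
The median voter (position 5) is closest to B at 4.
Check: B vs A — voters closer to B: 6 of 9.

B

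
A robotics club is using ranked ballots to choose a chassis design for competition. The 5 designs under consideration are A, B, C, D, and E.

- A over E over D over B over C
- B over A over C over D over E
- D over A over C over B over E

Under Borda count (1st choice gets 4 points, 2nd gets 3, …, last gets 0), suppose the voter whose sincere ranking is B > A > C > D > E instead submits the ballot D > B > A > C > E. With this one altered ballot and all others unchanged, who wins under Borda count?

D

Borda totals with the altered ballot: A 9, B 5, C 3, D 10, E 3.
The switch changes the winner from A to D.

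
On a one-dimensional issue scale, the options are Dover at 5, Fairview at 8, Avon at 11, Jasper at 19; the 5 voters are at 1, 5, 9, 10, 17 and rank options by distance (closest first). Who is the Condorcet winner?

Fairview

With single-peaked preferences on a line, the Condorcet winner is the candidate closest to the median voter.
The median voter (position 9) is closest to Fairview at 8.
Check: Fairview vs Jasper — voters closer to Fairview: 4 of 5.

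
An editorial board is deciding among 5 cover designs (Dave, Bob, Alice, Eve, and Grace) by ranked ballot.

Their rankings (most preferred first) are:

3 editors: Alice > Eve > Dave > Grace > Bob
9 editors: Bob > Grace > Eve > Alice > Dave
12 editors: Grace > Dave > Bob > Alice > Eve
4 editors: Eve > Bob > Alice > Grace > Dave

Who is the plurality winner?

Grace

First-place vote totals:
  Dave: 0
  Bob: 9
  Alice: 3
  Eve: 4
  Grace: 12
Grace has the most first-place votes.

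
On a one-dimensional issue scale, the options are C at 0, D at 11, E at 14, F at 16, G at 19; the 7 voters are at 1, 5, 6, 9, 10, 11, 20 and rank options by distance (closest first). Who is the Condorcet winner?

D

With single-peaked preferences on a line, the Condorcet winner is the candidate closest to the median voter.
The median voter (position 9) is closest to D at 11.
Check: D vs F — voters closer to D: 6 of 7.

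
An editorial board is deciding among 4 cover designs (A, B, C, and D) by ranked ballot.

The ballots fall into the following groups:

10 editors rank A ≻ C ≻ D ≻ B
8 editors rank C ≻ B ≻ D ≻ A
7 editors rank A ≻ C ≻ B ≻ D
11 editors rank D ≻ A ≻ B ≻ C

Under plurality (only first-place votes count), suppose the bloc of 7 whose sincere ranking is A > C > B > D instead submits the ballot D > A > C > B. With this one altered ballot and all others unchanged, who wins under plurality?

First-place totals with the altered ballot: A 10, B 0, C 8, D 18.
The switch changes the winner from A to D.

D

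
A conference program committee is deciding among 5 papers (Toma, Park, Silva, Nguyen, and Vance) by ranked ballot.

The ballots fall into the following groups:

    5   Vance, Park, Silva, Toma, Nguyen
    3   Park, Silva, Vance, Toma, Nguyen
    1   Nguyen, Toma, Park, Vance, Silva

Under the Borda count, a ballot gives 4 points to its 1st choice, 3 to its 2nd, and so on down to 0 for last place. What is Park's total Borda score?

29

Borda scores:
  Toma: 5·1 + 3·1 + 3 = 11
  Park: 5·3 + 3·4 + 2 = 29
  Silva: 5·2 + 3·3 + 0 = 19
  Nguyen: 5·0 + 3·0 + 4 = 4
  Vance: 5·4 + 3·2 + 1 = 27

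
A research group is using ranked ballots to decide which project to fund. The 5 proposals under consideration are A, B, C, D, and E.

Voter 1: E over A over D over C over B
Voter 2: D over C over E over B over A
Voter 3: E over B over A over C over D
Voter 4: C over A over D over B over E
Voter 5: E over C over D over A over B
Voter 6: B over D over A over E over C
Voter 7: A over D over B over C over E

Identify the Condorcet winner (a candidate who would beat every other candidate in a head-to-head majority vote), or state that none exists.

Head-to-head results (7 voters total):
A vs B: A wins 4–3.
A vs C: A wins 4–3.
A vs D: A wins 4–3.
A vs E: E wins 4–3.
B vs C: C wins 4–3.
B vs D: D wins 5–2.
B vs E: E wins 4–3.
C vs D: D wins 4–3.
C vs E: E wins 4–3.
D vs E: D wins 4–3.
No candidate beats all others: A beats D beats E beats A, a majority cycle.

There is no Condorcet winner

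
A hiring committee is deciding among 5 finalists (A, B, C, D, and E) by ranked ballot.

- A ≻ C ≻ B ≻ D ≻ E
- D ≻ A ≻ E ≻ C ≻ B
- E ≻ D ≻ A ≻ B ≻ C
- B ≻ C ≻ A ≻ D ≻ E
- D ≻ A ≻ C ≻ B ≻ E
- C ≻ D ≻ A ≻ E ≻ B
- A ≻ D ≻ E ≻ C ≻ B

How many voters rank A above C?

5

Ballots ranking A above C: 5.
Ballots ranking C above A: 2.
So 5 of 7 voters prefer A to C.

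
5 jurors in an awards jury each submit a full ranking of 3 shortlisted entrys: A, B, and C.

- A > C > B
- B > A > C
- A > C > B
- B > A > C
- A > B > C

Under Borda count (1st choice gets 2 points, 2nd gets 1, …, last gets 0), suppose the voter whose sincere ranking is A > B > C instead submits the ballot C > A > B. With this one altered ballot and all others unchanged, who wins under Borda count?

A

Borda totals with the altered ballot: A 7, B 4, C 4.
The winner is unchanged: still A.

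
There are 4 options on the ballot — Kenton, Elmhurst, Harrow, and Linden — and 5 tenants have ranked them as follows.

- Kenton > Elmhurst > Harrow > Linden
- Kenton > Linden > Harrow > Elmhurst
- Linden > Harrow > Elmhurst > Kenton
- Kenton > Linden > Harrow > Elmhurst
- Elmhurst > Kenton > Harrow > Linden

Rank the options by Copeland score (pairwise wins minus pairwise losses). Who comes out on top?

Pairwise results:
  Kenton vs Elmhurst: Kenton wins 3–2.
  Kenton vs Harrow: Kenton wins 4–1.
  Kenton vs Linden: Kenton wins 4–1.
  Elmhurst vs Harrow: Harrow wins 3–2.
  Elmhurst vs Linden: Linden wins 3–2.
  Harrow vs Linden: Linden wins 3–2.
Copeland scores (wins − losses):
  Kenton: 3 − 0 = 3
  Elmhurst: 0 − 3 = -3
  Harrow: 1 − 2 = -1
  Linden: 2 − 1 = 1
Kenton has the best Copeland score.

Kenton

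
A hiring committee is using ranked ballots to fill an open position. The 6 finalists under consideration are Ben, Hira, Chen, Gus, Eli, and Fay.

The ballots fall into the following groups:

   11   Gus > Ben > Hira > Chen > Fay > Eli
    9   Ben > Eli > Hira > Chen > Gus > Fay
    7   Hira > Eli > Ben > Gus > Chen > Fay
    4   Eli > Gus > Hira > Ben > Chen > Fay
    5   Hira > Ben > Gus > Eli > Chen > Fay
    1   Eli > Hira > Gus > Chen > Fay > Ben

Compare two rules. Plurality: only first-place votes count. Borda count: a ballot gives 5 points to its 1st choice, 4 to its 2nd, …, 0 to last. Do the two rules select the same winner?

No

Plurality first-place counts: Ben 9, Hira 12, Chen 0, Gus 11, Eli 5, Fay 0 → Hira.
Borda totals: Ben 138, Hira 136, Chen 58, Gus 112, Eli 99, Fay 12 → Ben.
The two rules disagree: plurality picks Hira, Borda picks Ben.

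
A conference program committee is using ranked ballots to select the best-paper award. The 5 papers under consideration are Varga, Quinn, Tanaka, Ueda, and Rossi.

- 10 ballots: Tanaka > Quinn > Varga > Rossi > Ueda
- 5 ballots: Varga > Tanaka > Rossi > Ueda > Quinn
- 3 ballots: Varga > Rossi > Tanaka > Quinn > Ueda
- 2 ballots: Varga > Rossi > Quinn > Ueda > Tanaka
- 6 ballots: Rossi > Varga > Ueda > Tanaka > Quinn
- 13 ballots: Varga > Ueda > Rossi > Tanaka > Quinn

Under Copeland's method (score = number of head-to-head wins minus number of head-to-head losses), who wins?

Varga

Pairwise results:
  Varga vs Quinn: Varga wins 29–10.
  Varga vs Tanaka: Varga wins 29–10.
  Varga vs Ueda: Varga wins 39–0.
  Varga vs Rossi: Varga wins 33–6.
  Quinn vs Tanaka: Tanaka wins 37–2.
  Quinn vs Ueda: Ueda wins 24–15.
  Quinn vs Rossi: Rossi wins 29–10.
  Tanaka vs Ueda: Ueda wins 21–18.
  Tanaka vs Rossi: Rossi wins 24–15.
  Ueda vs Rossi: Rossi wins 26–13.
Copeland scores (wins − losses):
  Varga: 4 − 0 = 4
  Quinn: 0 − 4 = -4
  Tanaka: 1 − 3 = -2
  Ueda: 2 − 2 = 0
  Rossi: 3 − 1 = 2
Varga has the best Copeland score.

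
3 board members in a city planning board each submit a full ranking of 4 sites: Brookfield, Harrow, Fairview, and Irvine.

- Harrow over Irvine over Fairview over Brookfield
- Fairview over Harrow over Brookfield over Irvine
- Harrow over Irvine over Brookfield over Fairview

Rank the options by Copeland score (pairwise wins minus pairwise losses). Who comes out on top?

Pairwise results:
  Brookfield vs Harrow: Harrow wins 3–0.
  Brookfield vs Fairview: Fairview wins 2–1.
  Brookfield vs Irvine: Irvine wins 2–1.
  Harrow vs Fairview: Harrow wins 2–1.
  Harrow vs Irvine: Harrow wins 3–0.
  Fairview vs Irvine: Irvine wins 2–1.
Copeland scores (wins − losses):
  Brookfield: 0 − 3 = -3
  Harrow: 3 − 0 = 3
  Fairview: 1 − 2 = -1
  Irvine: 2 − 1 = 1
Harrow has the best Copeland score.

Harrow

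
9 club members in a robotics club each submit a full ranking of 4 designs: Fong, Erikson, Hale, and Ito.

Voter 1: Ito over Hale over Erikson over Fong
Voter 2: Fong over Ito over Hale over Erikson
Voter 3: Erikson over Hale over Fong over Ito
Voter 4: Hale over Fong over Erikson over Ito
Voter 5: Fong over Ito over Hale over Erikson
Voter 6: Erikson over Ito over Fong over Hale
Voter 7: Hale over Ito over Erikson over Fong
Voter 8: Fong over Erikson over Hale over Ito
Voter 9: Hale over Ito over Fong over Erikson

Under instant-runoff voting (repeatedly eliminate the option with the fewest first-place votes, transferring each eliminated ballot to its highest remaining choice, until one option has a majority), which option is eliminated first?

Round 1: Fong 3, Hale 3, Erikson 2, Ito 1. Ito has the fewest and is eliminated.
Round 2: Hale 4, Fong 3, Erikson 2. Erikson has the fewest and is eliminated.
Round 3: Hale 5, Fong 4. Hale has a majority.

Ito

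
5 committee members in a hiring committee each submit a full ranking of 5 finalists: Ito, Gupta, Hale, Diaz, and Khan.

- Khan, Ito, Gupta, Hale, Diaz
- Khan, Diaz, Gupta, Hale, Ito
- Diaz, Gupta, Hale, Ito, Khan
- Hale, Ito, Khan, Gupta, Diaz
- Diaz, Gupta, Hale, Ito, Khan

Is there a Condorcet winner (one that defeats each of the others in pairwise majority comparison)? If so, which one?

No Condorcet winner

Head-to-head results (5 voters total):
Ito vs Gupta: Gupta wins 3–2.
Ito vs Hale: Hale wins 4–1.
Ito vs Diaz: Diaz wins 3–2.
Ito vs Khan: Ito wins 3–2.
Gupta vs Hale: Gupta wins 4–1.
Gupta vs Diaz: Diaz wins 3–2.
Gupta vs Khan: Khan wins 3–2.
Hale vs Diaz: Diaz wins 3–2.
Hale vs Khan: Hale wins 3–2.
Diaz vs Khan: Khan wins 3–2.
No candidate beats all others: Ito beats Khan beats Gupta beats Ito, a majority cycle.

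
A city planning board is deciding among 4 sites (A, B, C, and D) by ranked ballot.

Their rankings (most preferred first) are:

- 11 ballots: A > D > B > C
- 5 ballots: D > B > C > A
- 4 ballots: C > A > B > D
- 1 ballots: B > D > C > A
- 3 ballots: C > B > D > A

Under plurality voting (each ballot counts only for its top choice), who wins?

A

First-place vote totals:
  A: 11
  B: 1
  C: 7
  D: 5
A has the most first-place votes.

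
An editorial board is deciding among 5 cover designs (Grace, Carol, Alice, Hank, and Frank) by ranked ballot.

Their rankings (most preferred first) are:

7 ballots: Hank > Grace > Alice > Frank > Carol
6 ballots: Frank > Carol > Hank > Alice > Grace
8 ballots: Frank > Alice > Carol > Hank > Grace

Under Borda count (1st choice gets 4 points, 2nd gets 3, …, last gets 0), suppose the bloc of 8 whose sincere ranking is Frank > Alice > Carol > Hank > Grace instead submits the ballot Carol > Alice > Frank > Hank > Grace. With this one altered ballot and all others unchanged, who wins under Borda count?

Borda totals with the altered ballot: Grace 21, Carol 50, Alice 44, Hank 48, Frank 47.
The switch changes the winner from Frank to Carol.

Carol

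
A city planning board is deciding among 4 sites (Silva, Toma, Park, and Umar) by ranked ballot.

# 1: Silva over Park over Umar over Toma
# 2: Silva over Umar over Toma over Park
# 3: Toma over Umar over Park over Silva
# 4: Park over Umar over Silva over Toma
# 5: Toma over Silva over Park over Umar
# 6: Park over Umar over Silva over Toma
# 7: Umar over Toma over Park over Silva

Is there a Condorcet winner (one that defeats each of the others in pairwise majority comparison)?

No

Head-to-head results (7 voters total):
Silva vs Toma: Silva wins 4–3.
Silva vs Park: Park wins 4–3.
Silva vs Umar: Umar wins 4–3.
Toma vs Park: Toma wins 4–3.
Toma vs Umar: Umar wins 5–2.
Park vs Umar: Park wins 4–3.
No candidate beats all others: Silva beats Toma beats Park beats Silva, a majority cycle.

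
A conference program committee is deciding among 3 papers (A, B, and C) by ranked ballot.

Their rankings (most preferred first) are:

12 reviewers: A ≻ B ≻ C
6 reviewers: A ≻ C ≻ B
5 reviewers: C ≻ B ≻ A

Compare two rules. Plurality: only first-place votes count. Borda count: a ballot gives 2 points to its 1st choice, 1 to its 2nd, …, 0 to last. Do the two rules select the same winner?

Yes

Plurality first-place counts: A 18, B 0, C 5 → A.
Borda totals: A 36, B 17, C 16 → A.
The two rules agree on A.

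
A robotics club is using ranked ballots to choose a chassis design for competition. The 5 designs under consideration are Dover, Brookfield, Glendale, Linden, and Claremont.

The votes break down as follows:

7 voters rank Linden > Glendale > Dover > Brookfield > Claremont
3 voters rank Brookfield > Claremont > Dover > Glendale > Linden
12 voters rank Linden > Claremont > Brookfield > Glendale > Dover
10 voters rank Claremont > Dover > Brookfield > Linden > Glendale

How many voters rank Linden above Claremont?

Ballots ranking Linden above Claremont: 7+12 = 19.
Ballots ranking Claremont above Linden: 3+10 = 13.
So 19 of 32 voters prefer Linden to Claremont.

19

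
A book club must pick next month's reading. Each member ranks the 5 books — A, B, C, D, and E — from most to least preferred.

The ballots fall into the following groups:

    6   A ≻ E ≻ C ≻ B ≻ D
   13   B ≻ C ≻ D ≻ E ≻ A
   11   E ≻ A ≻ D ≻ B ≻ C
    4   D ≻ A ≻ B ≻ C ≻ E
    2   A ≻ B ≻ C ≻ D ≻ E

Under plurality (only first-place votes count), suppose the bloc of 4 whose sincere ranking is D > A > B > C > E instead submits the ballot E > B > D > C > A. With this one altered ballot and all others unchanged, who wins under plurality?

E

First-place totals with the altered ballot: A 8, B 13, C 0, D 0, E 15.
The switch changes the winner from B to E.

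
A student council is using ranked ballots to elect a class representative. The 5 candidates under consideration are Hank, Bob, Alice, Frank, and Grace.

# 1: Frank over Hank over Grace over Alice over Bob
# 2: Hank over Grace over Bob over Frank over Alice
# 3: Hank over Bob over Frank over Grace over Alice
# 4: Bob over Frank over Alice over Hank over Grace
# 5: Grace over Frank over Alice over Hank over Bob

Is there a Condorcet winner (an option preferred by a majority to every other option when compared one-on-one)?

No

Head-to-head results (5 voters total):
Hank vs Bob: Hank wins 4–1.
Hank vs Alice: Hank wins 3–2.
Hank vs Frank: Frank wins 3–2.
Hank vs Grace: Hank wins 4–1.
Bob vs Alice: Bob wins 3–2.
Bob vs Frank: Bob wins 3–2.
Bob vs Grace: Grace wins 3–2.
Alice vs Frank: Frank wins 5–0.
Alice vs Grace: Grace wins 4–1.
Frank vs Grace: Frank wins 3–2.
No candidate beats all others: Hank beats Bob beats Frank beats Hank, a majority cycle.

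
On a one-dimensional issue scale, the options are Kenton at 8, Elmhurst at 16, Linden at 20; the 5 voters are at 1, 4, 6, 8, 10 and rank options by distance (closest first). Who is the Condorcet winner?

Kenton

With single-peaked preferences on a line, the Condorcet winner is the candidate closest to the median voter.
The median voter (position 6) is closest to Kenton at 8.
Check: Kenton vs Linden — voters closer to Kenton: 5 of 5.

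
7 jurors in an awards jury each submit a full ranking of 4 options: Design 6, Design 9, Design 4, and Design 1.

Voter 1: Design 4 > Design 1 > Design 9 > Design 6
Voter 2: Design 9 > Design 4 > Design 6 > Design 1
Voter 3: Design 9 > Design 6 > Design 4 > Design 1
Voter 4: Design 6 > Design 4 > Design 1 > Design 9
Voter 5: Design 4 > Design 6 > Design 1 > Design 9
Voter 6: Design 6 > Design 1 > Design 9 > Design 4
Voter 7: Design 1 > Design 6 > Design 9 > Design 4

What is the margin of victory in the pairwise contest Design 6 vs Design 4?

Ballots ranking Design 6 above Design 4: 4.
Ballots ranking Design 4 above Design 6: 3.
Design 6 wins 4–3, a margin of 1.

1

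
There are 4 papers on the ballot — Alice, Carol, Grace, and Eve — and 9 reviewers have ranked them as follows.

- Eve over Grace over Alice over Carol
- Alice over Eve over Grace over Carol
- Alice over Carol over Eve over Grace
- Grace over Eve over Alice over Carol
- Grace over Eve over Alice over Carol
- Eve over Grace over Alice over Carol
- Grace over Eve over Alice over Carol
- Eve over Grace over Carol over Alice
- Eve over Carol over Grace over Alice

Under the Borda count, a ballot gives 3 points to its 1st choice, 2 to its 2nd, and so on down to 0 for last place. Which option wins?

Eve

Borda scores:
  Alice: 1 + 3 + 3 + 1 + 1 + 1 + 1 + 0 + 0 = 11
  Carol: 0 + 0 + 2 + 0 + 0 + 0 + 0 + 1 + 2 = 5
  Grace: 2 + 1 + 0 + 3 + 3 + 2 + 3 + 2 + 1 = 17
  Eve: 3 + 2 + 1 + 2 + 2 + 3 + 2 + 3 + 3 = 21
Eve has the highest total.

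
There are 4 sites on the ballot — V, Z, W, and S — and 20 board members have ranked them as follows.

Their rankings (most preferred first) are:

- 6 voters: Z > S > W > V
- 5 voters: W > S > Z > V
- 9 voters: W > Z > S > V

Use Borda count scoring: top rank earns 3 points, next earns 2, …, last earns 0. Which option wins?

W

Borda scores:
  V: 6·0 + 5·0 + 9·0 = 0
  Z: 6·3 + 5·1 + 9·2 = 41
  W: 6·1 + 5·3 + 9·3 = 48
  S: 6·2 + 5·2 + 9·1 = 31
W has the highest total.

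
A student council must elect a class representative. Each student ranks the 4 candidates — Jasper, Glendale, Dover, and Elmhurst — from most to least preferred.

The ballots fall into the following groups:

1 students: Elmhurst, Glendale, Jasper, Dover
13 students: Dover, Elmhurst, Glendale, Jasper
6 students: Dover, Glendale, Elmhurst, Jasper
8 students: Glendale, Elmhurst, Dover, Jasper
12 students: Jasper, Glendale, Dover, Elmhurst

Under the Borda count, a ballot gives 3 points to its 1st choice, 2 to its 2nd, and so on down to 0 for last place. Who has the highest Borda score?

Dover

Borda scores:
  Jasper: 1 + 13·0 + 6·0 + 8·0 + 12·3 = 37
  Glendale: 2 + 13·1 + 6·2 + 8·3 + 12·2 = 75
  Dover: 0 + 13·3 + 6·3 + 8·1 + 12·1 = 77
  Elmhurst: 3 + 13·2 + 6·1 + 8·2 + 12·0 = 51
Dover has the highest total.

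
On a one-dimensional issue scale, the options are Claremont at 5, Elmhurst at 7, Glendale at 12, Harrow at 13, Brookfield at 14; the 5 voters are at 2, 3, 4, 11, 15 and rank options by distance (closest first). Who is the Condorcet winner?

Claremont

With single-peaked preferences on a line, the Condorcet winner is the candidate closest to the median voter.
The median voter (position 4) is closest to Claremont at 5.
Check: Claremont vs Brookfield — voters closer to Claremont: 3 of 5.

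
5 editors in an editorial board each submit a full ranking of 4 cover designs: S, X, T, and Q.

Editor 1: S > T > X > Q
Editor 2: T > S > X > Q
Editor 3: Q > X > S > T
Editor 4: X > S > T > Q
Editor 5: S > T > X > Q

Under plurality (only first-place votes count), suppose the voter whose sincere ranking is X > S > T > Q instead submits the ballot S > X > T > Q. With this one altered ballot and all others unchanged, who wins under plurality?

S

First-place totals with the altered ballot: S 3, X 0, T 1, Q 1.
The winner is unchanged: still S.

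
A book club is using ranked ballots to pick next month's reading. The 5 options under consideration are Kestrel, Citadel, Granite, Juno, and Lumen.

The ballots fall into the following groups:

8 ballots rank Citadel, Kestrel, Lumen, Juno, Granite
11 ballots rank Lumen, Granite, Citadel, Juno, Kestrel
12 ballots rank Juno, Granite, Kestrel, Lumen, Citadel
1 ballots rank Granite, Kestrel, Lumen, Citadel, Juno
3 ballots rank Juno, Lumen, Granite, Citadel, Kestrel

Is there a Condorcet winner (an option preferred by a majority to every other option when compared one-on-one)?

Head-to-head results (35 voters total):
Kestrel vs Citadel: Citadel wins 22–13.
Kestrel vs Granite: Granite wins 27–8.
Kestrel vs Juno: Juno wins 26–9.
Kestrel vs Lumen: Kestrel wins 21–14.
Citadel vs Granite: Granite wins 27–8.
Citadel vs Juno: Citadel wins 20–15.
Citadel vs Lumen: Lumen wins 27–8.
Granite vs Juno: Juno wins 23–12.
Granite vs Lumen: Lumen wins 22–13.
Juno vs Lumen: Lumen wins 20–15.
No candidate beats all others: Kestrel beats Lumen beats Citadel beats Kestrel, a majority cycle.

No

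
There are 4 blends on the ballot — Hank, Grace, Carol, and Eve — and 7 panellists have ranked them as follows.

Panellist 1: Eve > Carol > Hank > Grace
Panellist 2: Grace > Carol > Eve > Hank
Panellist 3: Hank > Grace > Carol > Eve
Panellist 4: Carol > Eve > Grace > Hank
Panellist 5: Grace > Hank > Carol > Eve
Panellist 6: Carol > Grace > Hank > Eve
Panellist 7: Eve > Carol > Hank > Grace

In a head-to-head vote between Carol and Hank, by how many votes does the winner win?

Ballots ranking Carol above Hank: 5.
Ballots ranking Hank above Carol: 2.
Carol wins 5–2, a margin of 3.

3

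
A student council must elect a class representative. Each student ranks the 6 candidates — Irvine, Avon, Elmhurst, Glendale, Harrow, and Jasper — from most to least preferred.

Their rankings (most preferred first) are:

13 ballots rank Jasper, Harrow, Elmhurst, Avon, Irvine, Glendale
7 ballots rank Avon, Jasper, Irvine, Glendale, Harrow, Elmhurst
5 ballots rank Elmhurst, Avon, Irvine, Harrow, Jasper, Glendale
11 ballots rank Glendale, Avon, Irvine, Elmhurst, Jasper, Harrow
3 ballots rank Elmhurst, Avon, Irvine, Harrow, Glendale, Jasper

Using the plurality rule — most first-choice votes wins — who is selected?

Jasper

First-place vote totals:
  Irvine: 0
  Avon: 7
  Elmhurst: 8
  Glendale: 11
  Harrow: 0
  Jasper: 13
Jasper has the most first-place votes.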